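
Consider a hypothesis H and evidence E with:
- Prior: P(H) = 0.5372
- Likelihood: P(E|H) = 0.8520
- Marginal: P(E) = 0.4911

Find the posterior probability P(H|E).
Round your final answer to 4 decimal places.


Using Bayes' theorem:

P(H|E) = P(E|H) × P(H) / P(E)
       = 0.8520 × 0.5372 / 0.4911
       = 0.45769440 / 0.4911
       = 0.9320

The evidence strengthens our belief in H.
Prior: 0.5372 → Posterior: 0.9320


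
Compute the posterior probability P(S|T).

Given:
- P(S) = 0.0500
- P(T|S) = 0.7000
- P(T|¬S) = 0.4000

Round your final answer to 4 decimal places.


Bayes' theorem: P(S|T) = P(T|S) × P(S) / P(T)

Step 1: Calculate P(T) using law of total probability
P(T) = P(T|S)P(S) + P(T|¬S)P(¬S)
     = 0.7000 × 0.0500 + 0.4000 × 0.9500
     = 0.03500000 + 0.38000000
     = 0.41500000

Step 2: Apply Bayes' theorem
P(S|T) = P(T|S) × P(S) / P(T)
       = 0.03500000 / 0.41500000
       = 0.0843


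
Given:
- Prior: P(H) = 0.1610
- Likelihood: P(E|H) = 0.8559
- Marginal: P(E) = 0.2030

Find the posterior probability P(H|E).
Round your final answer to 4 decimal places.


Using Bayes' theorem:

P(H|E) = P(E|H) × P(H) / P(E)
       = 0.8559 × 0.1610 / 0.2030
       = 0.13779990 / 0.2030
       = 0.6788

The evidence strengthens our belief in H.
Prior: 0.1610 → Posterior: 0.6788


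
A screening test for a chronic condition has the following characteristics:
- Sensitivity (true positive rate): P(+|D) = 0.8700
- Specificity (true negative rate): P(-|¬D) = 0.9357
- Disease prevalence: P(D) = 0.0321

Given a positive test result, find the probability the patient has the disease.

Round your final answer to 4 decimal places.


Let D = has disease, + = positive test

Given:
- P(D) = 0.0321 (prevalence)
- P(+|D) = 0.8700 (sensitivity)
- P(-|¬D) = 0.9357 (specificity)
- P(+|¬D) = 0.0643 (false positive rate = 1 - specificity)

Step 1: Find P(+)
P(+) = P(+|D)P(D) + P(+|¬D)P(¬D)
     = 0.8700 × 0.0321 + 0.0643 × 0.9679
     = 0.02792700 + 0.06223597
     = 0.09016297

Step 2: Apply Bayes' theorem for P(D|+)
P(D|+) = P(+|D)P(D) / P(+)
       = 0.02792700 / 0.09016297
       = 0.3097


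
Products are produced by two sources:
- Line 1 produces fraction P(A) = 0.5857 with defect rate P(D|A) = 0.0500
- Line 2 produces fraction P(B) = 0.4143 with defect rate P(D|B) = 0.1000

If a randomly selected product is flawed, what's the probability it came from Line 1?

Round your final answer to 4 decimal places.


Let A = from Line 1, D = flawed

Given:
- P(A) = 0.5857, P(B) = 0.4143
- P(D|A) = 0.0500, P(D|B) = 0.1000

Step 1: Find P(D)
P(D) = P(D|A)P(A) + P(D|B)P(B)
     = 0.0500 × 0.5857 + 0.1000 × 0.4143
     = 0.02928500 + 0.04143000
     = 0.07071500

Step 2: Apply Bayes' theorem
P(A|D) = P(D|A)P(A) / P(D)
       = 0.02928500 / 0.07071500
       = 0.4141


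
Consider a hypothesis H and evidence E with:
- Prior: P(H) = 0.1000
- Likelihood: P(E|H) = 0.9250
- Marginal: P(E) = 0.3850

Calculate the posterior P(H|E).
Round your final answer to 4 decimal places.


Using Bayes' theorem:

P(H|E) = P(E|H) × P(H) / P(E)
       = 0.9250 × 0.1000 / 0.3850
       = 0.09250000 / 0.3850
       = 0.2403

The evidence strengthens our belief in H.
Prior: 0.1000 → Posterior: 0.2403


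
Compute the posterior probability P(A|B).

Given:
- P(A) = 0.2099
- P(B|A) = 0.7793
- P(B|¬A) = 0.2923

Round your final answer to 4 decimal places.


Bayes' theorem: P(A|B) = P(B|A) × P(A) / P(B)

Step 1: Calculate P(B) using law of total probability
P(B) = P(B|A)P(A) + P(B|¬A)P(¬A)
     = 0.7793 × 0.2099 + 0.2923 × 0.7901
     = 0.16357507 + 0.23094623
     = 0.39452130

Step 2: Apply Bayes' theorem
P(A|B) = P(B|A) × P(A) / P(B)
       = 0.16357507 / 0.39452130
       = 0.4146


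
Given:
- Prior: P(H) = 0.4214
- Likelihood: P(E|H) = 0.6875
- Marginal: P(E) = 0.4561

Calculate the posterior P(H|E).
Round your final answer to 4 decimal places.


Using Bayes' theorem:

P(H|E) = P(E|H) × P(H) / P(E)
       = 0.6875 × 0.4214 / 0.4561
       = 0.28971250 / 0.4561
       = 0.6352

The evidence strengthens our belief in H.
Prior: 0.4214 → Posterior: 0.6352


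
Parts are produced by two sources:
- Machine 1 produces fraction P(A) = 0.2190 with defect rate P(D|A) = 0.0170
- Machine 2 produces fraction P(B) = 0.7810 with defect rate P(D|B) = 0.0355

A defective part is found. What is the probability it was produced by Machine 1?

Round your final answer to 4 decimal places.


Let A = from Machine 1, D = defective

Given:
- P(A) = 0.2190, P(B) = 0.7810
- P(D|A) = 0.0170, P(D|B) = 0.0355

Step 1: Find P(D)
P(D) = P(D|A)P(A) + P(D|B)P(B)
     = 0.0170 × 0.2190 + 0.0355 × 0.7810
     = 0.00372300 + 0.02772550
     = 0.03144850

Step 2: Apply Bayes' theorem
P(A|D) = P(D|A)P(A) / P(D)
       = 0.00372300 / 0.03144850
       = 0.1184


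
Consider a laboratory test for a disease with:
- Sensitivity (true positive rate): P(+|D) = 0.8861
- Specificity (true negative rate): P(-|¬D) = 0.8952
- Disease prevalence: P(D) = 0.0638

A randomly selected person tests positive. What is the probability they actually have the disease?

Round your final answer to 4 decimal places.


Let D = has disease, + = positive test

Given:
- P(D) = 0.0638 (prevalence)
- P(+|D) = 0.8861 (sensitivity)
- P(-|¬D) = 0.8952 (specificity)
- P(+|¬D) = 0.1048 (false positive rate = 1 - specificity)

Step 1: Find P(+)
P(+) = P(+|D)P(D) + P(+|¬D)P(¬D)
     = 0.8861 × 0.0638 + 0.1048 × 0.9362
     = 0.05653318 + 0.09811376
     = 0.15464694

Step 2: Apply Bayes' theorem for P(D|+)
P(D|+) = P(+|D)P(D) / P(+)
       = 0.05653318 / 0.15464694
       = 0.3656


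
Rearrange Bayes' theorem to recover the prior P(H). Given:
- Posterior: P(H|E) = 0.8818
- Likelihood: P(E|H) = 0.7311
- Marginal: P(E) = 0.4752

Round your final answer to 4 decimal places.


From Bayes' theorem: P(H|E) = P(E|H) × P(H) / P(E)

Rearranging for P(H):
P(H) = P(H|E) × P(E) / P(E|H)
     = 0.8818 × 0.4752 / 0.7311
     = 0.41903136 / 0.7311
     = 0.5732


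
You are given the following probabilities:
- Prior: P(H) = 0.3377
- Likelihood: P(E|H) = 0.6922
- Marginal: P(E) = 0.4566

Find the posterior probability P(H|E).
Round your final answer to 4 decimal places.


Using Bayes' theorem:

P(H|E) = P(E|H) × P(H) / P(E)
       = 0.6922 × 0.3377 / 0.4566
       = 0.23375594 / 0.4566
       = 0.5119

The evidence strengthens our belief in H.
Prior: 0.3377 → Posterior: 0.5119


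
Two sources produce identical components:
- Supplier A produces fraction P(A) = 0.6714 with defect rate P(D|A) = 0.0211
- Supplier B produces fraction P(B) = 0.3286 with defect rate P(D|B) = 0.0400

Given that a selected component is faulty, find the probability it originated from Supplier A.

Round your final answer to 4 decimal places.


Let A = from Supplier A, D = faulty

Given:
- P(A) = 0.6714, P(B) = 0.3286
- P(D|A) = 0.0211, P(D|B) = 0.0400

Step 1: Find P(D)
P(D) = P(D|A)P(A) + P(D|B)P(B)
     = 0.0211 × 0.6714 + 0.0400 × 0.3286
     = 0.01416654 + 0.01314400
     = 0.02731054

Step 2: Apply Bayes' theorem
P(A|D) = P(D|A)P(A) / P(D)
       = 0.01416654 / 0.02731054
       = 0.5187


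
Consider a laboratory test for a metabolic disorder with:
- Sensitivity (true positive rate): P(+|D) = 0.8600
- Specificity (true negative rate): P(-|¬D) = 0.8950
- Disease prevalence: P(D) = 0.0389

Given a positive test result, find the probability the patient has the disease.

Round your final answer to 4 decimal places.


Let D = has disease, + = positive test

Given:
- P(D) = 0.0389 (prevalence)
- P(+|D) = 0.8600 (sensitivity)
- P(-|¬D) = 0.8950 (specificity)
- P(+|¬D) = 0.1050 (false positive rate = 1 - specificity)

Step 1: Find P(+)
P(+) = P(+|D)P(D) + P(+|¬D)P(¬D)
     = 0.8600 × 0.0389 + 0.1050 × 0.9611
     = 0.03345400 + 0.10091550
     = 0.13436950

Step 2: Apply Bayes' theorem for P(D|+)
P(D|+) = P(+|D)P(D) / P(+)
       = 0.03345400 / 0.13436950
       = 0.2490


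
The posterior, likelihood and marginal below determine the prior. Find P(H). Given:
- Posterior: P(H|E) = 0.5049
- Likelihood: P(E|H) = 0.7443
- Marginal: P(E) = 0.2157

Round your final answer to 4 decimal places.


From Bayes' theorem: P(H|E) = P(E|H) × P(H) / P(E)

Rearranging for P(H):
P(H) = P(H|E) × P(E) / P(E|H)
     = 0.5049 × 0.2157 / 0.7443
     = 0.10890693 / 0.7443
     = 0.1463


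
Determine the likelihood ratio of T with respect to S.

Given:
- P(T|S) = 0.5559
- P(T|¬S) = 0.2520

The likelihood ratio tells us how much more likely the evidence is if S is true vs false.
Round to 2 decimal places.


Likelihood Ratio (LR) = P(T|S) / P(T|¬S)

LR = 0.5559 / 0.2520
   = 2.21

The evidence is 2.21 times more likely if S is true than if S is false.
LR > 1, so observing T raises the odds in favor of S.


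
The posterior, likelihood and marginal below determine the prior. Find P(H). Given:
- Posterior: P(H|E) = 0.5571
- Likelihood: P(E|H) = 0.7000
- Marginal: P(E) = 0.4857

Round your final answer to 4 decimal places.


From Bayes' theorem: P(H|E) = P(E|H) × P(H) / P(E)

Rearranging for P(H):
P(H) = P(H|E) × P(E) / P(E|H)
     = 0.5571 × 0.4857 / 0.7000
     = 0.27058347 / 0.7000
     = 0.3865


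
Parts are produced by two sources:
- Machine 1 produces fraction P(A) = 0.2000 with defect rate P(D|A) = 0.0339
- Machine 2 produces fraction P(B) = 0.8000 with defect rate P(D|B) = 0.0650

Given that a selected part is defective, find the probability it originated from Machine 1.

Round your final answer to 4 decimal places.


Let A = from Machine 1, D = defective

Given:
- P(A) = 0.2000, P(B) = 0.8000
- P(D|A) = 0.0339, P(D|B) = 0.0650

Step 1: Find P(D)
P(D) = P(D|A)P(A) + P(D|B)P(B)
     = 0.0339 × 0.2000 + 0.0650 × 0.8000
     = 0.00678000 + 0.05200000
     = 0.05878000

Step 2: Apply Bayes' theorem
P(A|D) = P(D|A)P(A) / P(D)
       = 0.00678000 / 0.05878000
       = 0.1153


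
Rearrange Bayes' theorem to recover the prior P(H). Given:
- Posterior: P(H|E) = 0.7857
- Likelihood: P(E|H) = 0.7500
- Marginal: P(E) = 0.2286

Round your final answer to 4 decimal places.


From Bayes' theorem: P(H|E) = P(E|H) × P(H) / P(E)

Rearranging for P(H):
P(H) = P(H|E) × P(E) / P(E|H)
     = 0.7857 × 0.2286 / 0.7500
     = 0.17961102 / 0.7500
     = 0.2395


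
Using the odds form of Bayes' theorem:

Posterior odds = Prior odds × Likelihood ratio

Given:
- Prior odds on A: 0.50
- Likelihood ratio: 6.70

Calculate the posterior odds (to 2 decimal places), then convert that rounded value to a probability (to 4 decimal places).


Step 1: Calculate posterior odds
Posterior odds = Prior odds × LR
               = 0.50 × 6.70
               = 3.35

Step 2: Convert to probability
P(A|E) = Posterior odds / (1 + Posterior odds)
       = 3.35 / (1 + 3.35)
       = 3.35 / 4.35
       = 0.7701

The evidence increased P(A) from 0.3333 to 0.7701.


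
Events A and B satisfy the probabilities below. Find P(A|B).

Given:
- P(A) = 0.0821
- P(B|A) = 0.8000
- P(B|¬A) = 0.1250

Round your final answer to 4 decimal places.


Bayes' theorem: P(A|B) = P(B|A) × P(A) / P(B)

Step 1: Calculate P(B) using law of total probability
P(B) = P(B|A)P(A) + P(B|¬A)P(¬A)
     = 0.8000 × 0.0821 + 0.1250 × 0.9179
     = 0.06568000 + 0.11473750
     = 0.18041750

Step 2: Apply Bayes' theorem
P(A|B) = P(B|A) × P(A) / P(B)
       = 0.06568000 / 0.18041750
       = 0.3640


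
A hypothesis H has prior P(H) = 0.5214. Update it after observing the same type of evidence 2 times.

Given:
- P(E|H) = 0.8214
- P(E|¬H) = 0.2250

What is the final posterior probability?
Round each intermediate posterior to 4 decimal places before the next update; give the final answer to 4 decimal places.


Sequential Bayesian updating:

Initial prior: P(H) = 0.5214

Update 1:
  P(E) = 0.8214 × 0.5214 + 0.2250 × 0.4786 = 0.42827796 + 0.10768500 = 0.53596296
  P(H|E) = 0.42827796 / 0.53596296 = 0.7991

Update 2:
  P(E) = 0.8214 × 0.7991 + 0.2250 × 0.2009 = 0.65638074 + 0.04520250 = 0.70158324
  P(H|E) = 0.65638074 / 0.70158324 = 0.9356

Final posterior: 0.9356


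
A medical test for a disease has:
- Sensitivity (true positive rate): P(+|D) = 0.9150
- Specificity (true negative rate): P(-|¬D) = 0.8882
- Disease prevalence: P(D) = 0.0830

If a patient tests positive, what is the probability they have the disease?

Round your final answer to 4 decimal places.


Let D = has disease, + = positive test

Given:
- P(D) = 0.0830 (prevalence)
- P(+|D) = 0.9150 (sensitivity)
- P(-|¬D) = 0.8882 (specificity)
- P(+|¬D) = 0.1118 (false positive rate = 1 - specificity)

Step 1: Find P(+)
P(+) = P(+|D)P(D) + P(+|¬D)P(¬D)
     = 0.9150 × 0.0830 + 0.1118 × 0.9170
     = 0.07594500 + 0.10252060
     = 0.17846560

Step 2: Apply Bayes' theorem for P(D|+)
P(D|+) = P(+|D)P(D) / P(+)
       = 0.07594500 / 0.17846560
       = 0.4255


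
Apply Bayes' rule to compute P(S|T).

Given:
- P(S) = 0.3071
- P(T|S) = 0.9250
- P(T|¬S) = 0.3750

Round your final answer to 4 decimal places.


Bayes' theorem: P(S|T) = P(T|S) × P(S) / P(T)

Step 1: Calculate P(T) using law of total probability
P(T) = P(T|S)P(S) + P(T|¬S)P(¬S)
     = 0.9250 × 0.3071 + 0.3750 × 0.6929
     = 0.28406750 + 0.25983750
     = 0.54390500

Step 2: Apply Bayes' theorem
P(S|T) = P(T|S) × P(S) / P(T)
       = 0.28406750 / 0.54390500
       = 0.5223


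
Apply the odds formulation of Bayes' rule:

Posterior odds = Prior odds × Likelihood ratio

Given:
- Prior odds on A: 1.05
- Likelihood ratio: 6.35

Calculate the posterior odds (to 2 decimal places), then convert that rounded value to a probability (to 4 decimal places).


Step 1: Calculate posterior odds
Posterior odds = Prior odds × LR
               = 1.05 × 6.35
               = 6.67

Step 2: Convert to probability
P(A|E) = Posterior odds / (1 + Posterior odds)
       = 6.67 / (1 + 6.67)
       = 6.67 / 7.67
       = 0.8696

The evidence increased P(A) from 0.5122 to 0.8696.


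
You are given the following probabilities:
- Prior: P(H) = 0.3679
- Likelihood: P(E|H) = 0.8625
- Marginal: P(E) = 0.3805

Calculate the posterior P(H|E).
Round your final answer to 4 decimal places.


Using Bayes' theorem:

P(H|E) = P(E|H) × P(H) / P(E)
       = 0.8625 × 0.3679 / 0.3805
       = 0.31731375 / 0.3805
       = 0.8339

The evidence strengthens our belief in H.
Prior: 0.3679 → Posterior: 0.8339


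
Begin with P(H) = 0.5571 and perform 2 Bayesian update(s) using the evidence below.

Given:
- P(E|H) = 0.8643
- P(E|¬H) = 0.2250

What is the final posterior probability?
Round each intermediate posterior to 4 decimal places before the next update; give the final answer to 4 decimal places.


Sequential Bayesian updating:

Initial prior: P(H) = 0.5571

Update 1:
  P(E) = 0.8643 × 0.5571 + 0.2250 × 0.4429 = 0.48150153 + 0.09965250 = 0.58115403
  P(H|E) = 0.48150153 / 0.58115403 = 0.8285

Update 2:
  P(E) = 0.8643 × 0.8285 + 0.2250 × 0.1715 = 0.71607255 + 0.03858750 = 0.75466005
  P(H|E) = 0.71607255 / 0.75466005 = 0.9489

Final posterior: 0.9489


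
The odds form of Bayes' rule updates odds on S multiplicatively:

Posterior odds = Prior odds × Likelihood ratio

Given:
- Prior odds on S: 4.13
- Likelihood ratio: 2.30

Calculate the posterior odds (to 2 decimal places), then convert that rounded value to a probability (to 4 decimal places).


Step 1: Calculate posterior odds
Posterior odds = Prior odds × LR
               = 4.13 × 2.30
               = 9.50

Step 2: Convert to probability
P(S|E) = Posterior odds / (1 + Posterior odds)
       = 9.50 / (1 + 9.50)
       = 9.50 / 10.50
       = 0.9048

The evidence increased P(S) from 0.8051 to 0.9048.


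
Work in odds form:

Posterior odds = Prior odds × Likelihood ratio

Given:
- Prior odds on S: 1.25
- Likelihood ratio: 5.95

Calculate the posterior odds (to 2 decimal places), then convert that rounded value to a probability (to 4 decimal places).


Step 1: Calculate posterior odds
Posterior odds = Prior odds × LR
               = 1.25 × 5.95
               = 7.44

Step 2: Convert to probability
P(S|E) = Posterior odds / (1 + Posterior odds)
       = 7.44 / (1 + 7.44)
       = 7.44 / 8.44
       = 0.8815

The evidence increased P(S) from 0.5556 to 0.8815.


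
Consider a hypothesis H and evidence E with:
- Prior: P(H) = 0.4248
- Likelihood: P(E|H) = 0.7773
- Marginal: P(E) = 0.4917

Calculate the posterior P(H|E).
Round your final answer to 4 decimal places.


Using Bayes' theorem:

P(H|E) = P(E|H) × P(H) / P(E)
       = 0.7773 × 0.4248 / 0.4917
       = 0.33019704 / 0.4917
       = 0.6715

The evidence strengthens our belief in H.
Prior: 0.4248 → Posterior: 0.6715


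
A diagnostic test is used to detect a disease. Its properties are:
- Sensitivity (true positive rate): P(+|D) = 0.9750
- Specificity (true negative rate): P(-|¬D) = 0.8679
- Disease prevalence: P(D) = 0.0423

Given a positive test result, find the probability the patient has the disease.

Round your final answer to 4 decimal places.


Let D = has disease, + = positive test

Given:
- P(D) = 0.0423 (prevalence)
- P(+|D) = 0.9750 (sensitivity)
- P(-|¬D) = 0.8679 (specificity)
- P(+|¬D) = 0.1321 (false positive rate = 1 - specificity)

Step 1: Find P(+)
P(+) = P(+|D)P(D) + P(+|¬D)P(¬D)
     = 0.9750 × 0.0423 + 0.1321 × 0.9577
     = 0.04124250 + 0.12651217
     = 0.16775467

Step 2: Apply Bayes' theorem for P(D|+)
P(D|+) = P(+|D)P(D) / P(+)
       = 0.04124250 / 0.16775467
       = 0.2459


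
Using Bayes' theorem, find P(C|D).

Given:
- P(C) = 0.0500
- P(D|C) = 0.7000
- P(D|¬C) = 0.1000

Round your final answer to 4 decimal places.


Bayes' theorem: P(C|D) = P(D|C) × P(C) / P(D)

Step 1: Calculate P(D) using law of total probability
P(D) = P(D|C)P(C) + P(D|¬C)P(¬C)
     = 0.7000 × 0.0500 + 0.1000 × 0.9500
     = 0.03500000 + 0.09500000
     = 0.13000000

Step 2: Apply Bayes' theorem
P(C|D) = P(D|C) × P(C) / P(D)
       = 0.03500000 / 0.13000000
       = 0.2692


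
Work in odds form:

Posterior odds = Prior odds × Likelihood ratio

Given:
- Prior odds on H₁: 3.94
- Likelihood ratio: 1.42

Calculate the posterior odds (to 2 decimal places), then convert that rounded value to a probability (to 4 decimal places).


Step 1: Calculate posterior odds
Posterior odds = Prior odds × LR
               = 3.94 × 1.42
               = 5.59

Step 2: Convert to probability
P(H₁|E) = Posterior odds / (1 + Posterior odds)
       = 5.59 / (1 + 5.59)
       = 5.59 / 6.59
       = 0.8483

The evidence increased P(H₁) from 0.7976 to 0.8483.


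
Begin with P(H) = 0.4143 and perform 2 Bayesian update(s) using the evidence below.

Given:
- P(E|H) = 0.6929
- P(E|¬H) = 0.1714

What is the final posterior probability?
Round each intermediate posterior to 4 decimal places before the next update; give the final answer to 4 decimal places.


Sequential Bayesian updating:

Initial prior: P(H) = 0.4143

Update 1:
  P(E) = 0.6929 × 0.4143 + 0.1714 × 0.5857 = 0.28706847 + 0.10038898 = 0.38745745
  P(H|E) = 0.28706847 / 0.38745745 = 0.7409

Update 2:
  P(E) = 0.6929 × 0.7409 + 0.1714 × 0.2591 = 0.51336961 + 0.04440974 = 0.55777935
  P(H|E) = 0.51336961 / 0.55777935 = 0.9204

Final posterior: 0.9204


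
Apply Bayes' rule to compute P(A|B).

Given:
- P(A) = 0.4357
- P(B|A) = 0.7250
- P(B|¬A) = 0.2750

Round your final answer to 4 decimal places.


Bayes' theorem: P(A|B) = P(B|A) × P(A) / P(B)

Step 1: Calculate P(B) using law of total probability
P(B) = P(B|A)P(A) + P(B|¬A)P(¬A)
     = 0.7250 × 0.4357 + 0.2750 × 0.5643
     = 0.31588250 + 0.15518250
     = 0.47106500

Step 2: Apply Bayes' theorem
P(A|B) = P(B|A) × P(A) / P(B)
       = 0.31588250 / 0.47106500
       = 0.6706


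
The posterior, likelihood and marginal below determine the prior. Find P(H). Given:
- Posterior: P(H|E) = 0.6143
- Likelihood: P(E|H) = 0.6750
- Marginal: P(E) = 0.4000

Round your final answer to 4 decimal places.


From Bayes' theorem: P(H|E) = P(E|H) × P(H) / P(E)

Rearranging for P(H):
P(H) = P(H|E) × P(E) / P(E|H)
     = 0.6143 × 0.4000 / 0.6750
     = 0.24572000 / 0.6750
     = 0.3640


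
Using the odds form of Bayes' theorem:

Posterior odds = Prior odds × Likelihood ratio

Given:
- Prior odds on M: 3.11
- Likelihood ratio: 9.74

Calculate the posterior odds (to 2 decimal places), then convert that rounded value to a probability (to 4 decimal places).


Step 1: Calculate posterior odds
Posterior odds = Prior odds × LR
               = 3.11 × 9.74
               = 30.29

Step 2: Convert to probability
P(M|E) = Posterior odds / (1 + Posterior odds)
       = 30.29 / (1 + 30.29)
       = 30.29 / 31.29
       = 0.9680

The evidence increased P(M) from 0.7567 to 0.9680.


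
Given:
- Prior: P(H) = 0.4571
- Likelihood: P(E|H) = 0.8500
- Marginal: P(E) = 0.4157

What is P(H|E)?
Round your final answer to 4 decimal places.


Using Bayes' theorem:

P(H|E) = P(E|H) × P(H) / P(E)
       = 0.8500 × 0.4571 / 0.4157
       = 0.38853500 / 0.4157
       = 0.9347

The evidence strengthens our belief in H.
Prior: 0.4571 → Posterior: 0.9347


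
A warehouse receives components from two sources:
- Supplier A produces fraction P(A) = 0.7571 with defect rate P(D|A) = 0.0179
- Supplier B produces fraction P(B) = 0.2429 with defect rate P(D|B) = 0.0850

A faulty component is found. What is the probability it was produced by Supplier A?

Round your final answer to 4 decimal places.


Let A = from Supplier A, D = faulty

Given:
- P(A) = 0.7571, P(B) = 0.2429
- P(D|A) = 0.0179, P(D|B) = 0.0850

Step 1: Find P(D)
P(D) = P(D|A)P(A) + P(D|B)P(B)
     = 0.0179 × 0.7571 + 0.0850 × 0.2429
     = 0.01355209 + 0.02064650
     = 0.03419859

Step 2: Apply Bayes' theorem
P(A|D) = P(D|A)P(A) / P(D)
       = 0.01355209 / 0.03419859
       = 0.3963


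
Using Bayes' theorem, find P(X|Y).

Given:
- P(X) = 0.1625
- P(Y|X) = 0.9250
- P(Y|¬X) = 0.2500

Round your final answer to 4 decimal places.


Bayes' theorem: P(X|Y) = P(Y|X) × P(X) / P(Y)

Step 1: Calculate P(Y) using law of total probability
P(Y) = P(Y|X)P(X) + P(Y|¬X)P(¬X)
     = 0.9250 × 0.1625 + 0.2500 × 0.8375
     = 0.15031250 + 0.20937500
     = 0.35968750

Step 2: Apply Bayes' theorem
P(X|Y) = P(Y|X) × P(X) / P(Y)
       = 0.15031250 / 0.35968750
       = 0.4179


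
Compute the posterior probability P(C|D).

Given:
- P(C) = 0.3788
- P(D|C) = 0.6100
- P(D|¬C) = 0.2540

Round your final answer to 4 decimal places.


Bayes' theorem: P(C|D) = P(D|C) × P(C) / P(D)

Step 1: Calculate P(D) using law of total probability
P(D) = P(D|C)P(C) + P(D|¬C)P(¬C)
     = 0.6100 × 0.3788 + 0.2540 × 0.6212
     = 0.23106800 + 0.15778480
     = 0.38885280

Step 2: Apply Bayes' theorem
P(C|D) = P(D|C) × P(C) / P(D)
       = 0.23106800 / 0.38885280
       = 0.5942


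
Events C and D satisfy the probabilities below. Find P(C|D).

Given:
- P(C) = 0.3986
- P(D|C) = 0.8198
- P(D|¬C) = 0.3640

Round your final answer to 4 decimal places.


Bayes' theorem: P(C|D) = P(D|C) × P(C) / P(D)

Step 1: Calculate P(D) using law of total probability
P(D) = P(D|C)P(C) + P(D|¬C)P(¬C)
     = 0.8198 × 0.3986 + 0.3640 × 0.6014
     = 0.32677228 + 0.21890960
     = 0.54568188

Step 2: Apply Bayes' theorem
P(C|D) = P(D|C) × P(C) / P(D)
       = 0.32677228 / 0.54568188
       = 0.5988


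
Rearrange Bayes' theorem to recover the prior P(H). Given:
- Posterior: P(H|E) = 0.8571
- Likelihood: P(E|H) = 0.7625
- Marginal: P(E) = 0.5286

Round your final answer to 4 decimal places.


From Bayes' theorem: P(H|E) = P(E|H) × P(H) / P(E)

Rearranging for P(H):
P(H) = P(H|E) × P(E) / P(E|H)
     = 0.8571 × 0.5286 / 0.7625
     = 0.45306306 / 0.7625
     = 0.5942


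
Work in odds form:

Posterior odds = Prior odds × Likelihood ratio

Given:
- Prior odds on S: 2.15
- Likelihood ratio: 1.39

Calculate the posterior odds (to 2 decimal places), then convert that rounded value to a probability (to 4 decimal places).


Step 1: Calculate posterior odds
Posterior odds = Prior odds × LR
               = 2.15 × 1.39
               = 2.99

Step 2: Convert to probability
P(S|E) = Posterior odds / (1 + Posterior odds)
       = 2.99 / (1 + 2.99)
       = 2.99 / 3.99
       = 0.7494

The evidence increased P(S) from 0.6825 to 0.7494.


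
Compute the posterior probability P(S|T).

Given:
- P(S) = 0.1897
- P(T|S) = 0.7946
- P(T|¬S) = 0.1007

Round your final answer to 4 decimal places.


Bayes' theorem: P(S|T) = P(T|S) × P(S) / P(T)

Step 1: Calculate P(T) using law of total probability
P(T) = P(T|S)P(S) + P(T|¬S)P(¬S)
     = 0.7946 × 0.1897 + 0.1007 × 0.8103
     = 0.15073562 + 0.08159721
     = 0.23233283

Step 2: Apply Bayes' theorem
P(S|T) = P(T|S) × P(S) / P(T)
       = 0.15073562 / 0.23233283
       = 0.6488


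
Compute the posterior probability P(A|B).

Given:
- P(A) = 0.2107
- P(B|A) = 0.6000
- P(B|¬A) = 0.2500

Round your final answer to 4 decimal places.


Bayes' theorem: P(A|B) = P(B|A) × P(A) / P(B)

Step 1: Calculate P(B) using law of total probability
P(B) = P(B|A)P(A) + P(B|¬A)P(¬A)
     = 0.6000 × 0.2107 + 0.2500 × 0.7893
     = 0.12642000 + 0.19732500
     = 0.32374500

Step 2: Apply Bayes' theorem
P(A|B) = P(B|A) × P(A) / P(B)
       = 0.12642000 / 0.32374500
       = 0.3905


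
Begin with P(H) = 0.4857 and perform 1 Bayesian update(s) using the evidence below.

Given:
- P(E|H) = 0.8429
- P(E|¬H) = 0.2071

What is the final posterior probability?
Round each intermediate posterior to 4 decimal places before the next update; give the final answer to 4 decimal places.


Sequential Bayesian updating:

Initial prior: P(H) = 0.4857

Update 1:
  P(E) = 0.8429 × 0.4857 + 0.2071 × 0.5143 = 0.40939653 + 0.10651153 = 0.51590806
  P(H|E) = 0.40939653 / 0.51590806 = 0.7935

Final posterior: 0.7935


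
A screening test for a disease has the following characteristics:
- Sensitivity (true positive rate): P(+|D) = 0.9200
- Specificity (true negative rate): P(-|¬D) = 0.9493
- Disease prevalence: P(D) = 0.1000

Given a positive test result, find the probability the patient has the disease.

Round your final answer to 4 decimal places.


Let D = has disease, + = positive test

Given:
- P(D) = 0.1000 (prevalence)
- P(+|D) = 0.9200 (sensitivity)
- P(-|¬D) = 0.9493 (specificity)
- P(+|¬D) = 0.0507 (false positive rate = 1 - specificity)

Step 1: Find P(+)
P(+) = P(+|D)P(D) + P(+|¬D)P(¬D)
     = 0.9200 × 0.1000 + 0.0507 × 0.9000
     = 0.09200000 + 0.04563000
     = 0.13763000

Step 2: Apply Bayes' theorem for P(D|+)
P(D|+) = P(+|D)P(D) / P(+)
       = 0.09200000 / 0.13763000
       = 0.6685


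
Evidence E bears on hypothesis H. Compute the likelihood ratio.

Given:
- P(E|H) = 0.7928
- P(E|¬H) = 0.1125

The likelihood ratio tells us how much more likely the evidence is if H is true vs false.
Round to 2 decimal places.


Likelihood Ratio (LR) = P(E|H) / P(E|¬H)

LR = 0.7928 / 0.1125
   = 7.05

The evidence is 7.05 times more likely if H is true than if H is false.
Because LR exceeds 1, E is evidence for H.


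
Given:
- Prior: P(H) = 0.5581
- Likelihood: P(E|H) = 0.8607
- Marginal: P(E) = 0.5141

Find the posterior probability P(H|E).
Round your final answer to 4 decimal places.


Using Bayes' theorem:

P(H|E) = P(E|H) × P(H) / P(E)
       = 0.8607 × 0.5581 / 0.5141
       = 0.48035667 / 0.5141
       = 0.9344

The evidence strengthens our belief in H.
Prior: 0.5581 → Posterior: 0.9344


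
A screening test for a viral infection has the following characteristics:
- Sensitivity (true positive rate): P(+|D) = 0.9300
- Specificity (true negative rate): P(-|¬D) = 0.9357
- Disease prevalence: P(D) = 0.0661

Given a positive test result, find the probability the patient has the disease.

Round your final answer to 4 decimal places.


Let D = has disease, + = positive test

Given:
- P(D) = 0.0661 (prevalence)
- P(+|D) = 0.9300 (sensitivity)
- P(-|¬D) = 0.9357 (specificity)
- P(+|¬D) = 0.0643 (false positive rate = 1 - specificity)

Step 1: Find P(+)
P(+) = P(+|D)P(D) + P(+|¬D)P(¬D)
     = 0.9300 × 0.0661 + 0.0643 × 0.9339
     = 0.06147300 + 0.06004977
     = 0.12152277

Step 2: Apply Bayes' theorem for P(D|+)
P(D|+) = P(+|D)P(D) / P(+)
       = 0.06147300 / 0.12152277
       = 0.5059


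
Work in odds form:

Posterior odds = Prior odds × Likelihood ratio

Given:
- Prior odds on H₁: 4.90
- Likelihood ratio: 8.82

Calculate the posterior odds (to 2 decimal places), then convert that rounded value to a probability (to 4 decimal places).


Step 1: Calculate posterior odds
Posterior odds = Prior odds × LR
               = 4.90 × 8.82
               = 43.22

Step 2: Convert to probability
P(H₁|E) = Posterior odds / (1 + Posterior odds)
       = 43.22 / (1 + 43.22)
       = 43.22 / 44.22
       = 0.9774

The evidence increased P(H₁) from 0.8305 to 0.9774.


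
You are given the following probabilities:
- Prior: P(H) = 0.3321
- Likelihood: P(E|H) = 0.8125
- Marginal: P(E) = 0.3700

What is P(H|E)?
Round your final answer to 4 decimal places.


Using Bayes' theorem:

P(H|E) = P(E|H) × P(H) / P(E)
       = 0.8125 × 0.3321 / 0.3700
       = 0.26983125 / 0.3700
       = 0.7293

The evidence strengthens our belief in H.
Prior: 0.3321 → Posterior: 0.7293


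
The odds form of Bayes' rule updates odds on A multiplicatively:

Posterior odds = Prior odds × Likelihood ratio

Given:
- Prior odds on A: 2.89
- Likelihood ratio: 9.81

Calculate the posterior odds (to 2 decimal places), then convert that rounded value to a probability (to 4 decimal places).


Step 1: Calculate posterior odds
Posterior odds = Prior odds × LR
               = 2.89 × 9.81
               = 28.35

Step 2: Convert to probability
P(A|E) = Posterior odds / (1 + Posterior odds)
       = 28.35 / (1 + 28.35)
       = 28.35 / 29.35
       = 0.9659

The evidence increased P(A) from 0.7429 to 0.9659.


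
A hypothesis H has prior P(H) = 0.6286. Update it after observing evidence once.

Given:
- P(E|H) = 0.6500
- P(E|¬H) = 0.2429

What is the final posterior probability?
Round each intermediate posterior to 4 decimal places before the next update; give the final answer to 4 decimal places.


Sequential Bayesian updating:

Initial prior: P(H) = 0.6286

Update 1:
  P(E) = 0.6500 × 0.6286 + 0.2429 × 0.3714 = 0.40859000 + 0.09021306 = 0.49880306
  P(H|E) = 0.40859000 / 0.49880306 = 0.8191

Final posterior: 0.8191


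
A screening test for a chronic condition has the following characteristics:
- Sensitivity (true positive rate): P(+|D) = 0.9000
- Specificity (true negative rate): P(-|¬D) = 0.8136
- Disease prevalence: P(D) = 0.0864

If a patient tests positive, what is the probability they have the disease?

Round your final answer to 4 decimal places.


Let D = has disease, + = positive test

Given:
- P(D) = 0.0864 (prevalence)
- P(+|D) = 0.9000 (sensitivity)
- P(-|¬D) = 0.8136 (specificity)
- P(+|¬D) = 0.1864 (false positive rate = 1 - specificity)

Step 1: Find P(+)
P(+) = P(+|D)P(D) + P(+|¬D)P(¬D)
     = 0.9000 × 0.0864 + 0.1864 × 0.9136
     = 0.07776000 + 0.17029504
     = 0.24805504

Step 2: Apply Bayes' theorem for P(D|+)
P(D|+) = P(+|D)P(D) / P(+)
       = 0.07776000 / 0.24805504
       = 0.3135


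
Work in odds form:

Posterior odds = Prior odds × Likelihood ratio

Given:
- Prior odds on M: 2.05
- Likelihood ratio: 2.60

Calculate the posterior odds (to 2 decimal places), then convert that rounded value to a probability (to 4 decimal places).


Step 1: Calculate posterior odds
Posterior odds = Prior odds × LR
               = 2.05 × 2.60
               = 5.33

Step 2: Convert to probability
P(M|E) = Posterior odds / (1 + Posterior odds)
       = 5.33 / (1 + 5.33)
       = 5.33 / 6.33
       = 0.8420

The evidence increased P(M) from 0.6721 to 0.8420.


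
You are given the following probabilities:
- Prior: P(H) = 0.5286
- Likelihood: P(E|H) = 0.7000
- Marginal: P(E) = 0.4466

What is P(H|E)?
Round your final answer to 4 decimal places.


Using Bayes' theorem:

P(H|E) = P(E|H) × P(H) / P(E)
       = 0.7000 × 0.5286 / 0.4466
       = 0.37002000 / 0.4466
       = 0.8285

The evidence strengthens our belief in H.
Prior: 0.5286 → Posterior: 0.8285


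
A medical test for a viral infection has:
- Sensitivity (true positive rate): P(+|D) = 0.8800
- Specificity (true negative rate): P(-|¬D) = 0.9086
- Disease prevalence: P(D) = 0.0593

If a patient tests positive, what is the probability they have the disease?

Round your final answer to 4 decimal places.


Let D = has disease, + = positive test

Given:
- P(D) = 0.0593 (prevalence)
- P(+|D) = 0.8800 (sensitivity)
- P(-|¬D) = 0.9086 (specificity)
- P(+|¬D) = 0.0914 (false positive rate = 1 - specificity)

Step 1: Find P(+)
P(+) = P(+|D)P(D) + P(+|¬D)P(¬D)
     = 0.8800 × 0.0593 + 0.0914 × 0.9407
     = 0.05218400 + 0.08597998
     = 0.13816398

Step 2: Apply Bayes' theorem for P(D|+)
P(D|+) = P(+|D)P(D) / P(+)
       = 0.05218400 / 0.13816398
       = 0.3777


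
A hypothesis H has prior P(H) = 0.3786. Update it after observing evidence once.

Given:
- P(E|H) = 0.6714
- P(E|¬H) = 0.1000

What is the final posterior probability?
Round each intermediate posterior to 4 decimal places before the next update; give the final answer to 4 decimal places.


Sequential Bayesian updating:

Initial prior: P(H) = 0.3786

Update 1:
  P(E) = 0.6714 × 0.3786 + 0.1000 × 0.6214 = 0.25419204 + 0.06214000 = 0.31633204
  P(H|E) = 0.25419204 / 0.31633204 = 0.8036

Final posterior: 0.8036


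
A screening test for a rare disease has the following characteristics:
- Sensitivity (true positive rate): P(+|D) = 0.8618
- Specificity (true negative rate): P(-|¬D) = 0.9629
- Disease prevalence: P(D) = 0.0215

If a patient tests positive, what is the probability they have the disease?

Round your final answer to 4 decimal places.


Let D = has disease, + = positive test

Given:
- P(D) = 0.0215 (prevalence)
- P(+|D) = 0.8618 (sensitivity)
- P(-|¬D) = 0.9629 (specificity)
- P(+|¬D) = 0.0371 (false positive rate = 1 - specificity)

Step 1: Find P(+)
P(+) = P(+|D)P(D) + P(+|¬D)P(¬D)
     = 0.8618 × 0.0215 + 0.0371 × 0.9785
     = 0.01852870 + 0.03630235
     = 0.05483105

Step 2: Apply Bayes' theorem for P(D|+)
P(D|+) = P(+|D)P(D) / P(+)
       = 0.01852870 / 0.05483105
       = 0.3379


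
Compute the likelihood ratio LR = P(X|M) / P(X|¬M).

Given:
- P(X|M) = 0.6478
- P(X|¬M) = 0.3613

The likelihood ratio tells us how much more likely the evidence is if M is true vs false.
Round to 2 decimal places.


Likelihood Ratio (LR) = P(X|M) / P(X|¬M)

LR = 0.6478 / 0.3613
   = 1.79

The evidence is 1.79 times more likely if M is true than if M is false.
Because LR exceeds 1, X is evidence for M.


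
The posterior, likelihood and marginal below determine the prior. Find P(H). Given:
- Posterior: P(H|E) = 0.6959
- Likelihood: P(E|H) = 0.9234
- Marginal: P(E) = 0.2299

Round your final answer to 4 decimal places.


From Bayes' theorem: P(H|E) = P(E|H) × P(H) / P(E)

Rearranging for P(H):
P(H) = P(H|E) × P(E) / P(E|H)
     = 0.6959 × 0.2299 / 0.9234
     = 0.15998741 / 0.9234
     = 0.1733


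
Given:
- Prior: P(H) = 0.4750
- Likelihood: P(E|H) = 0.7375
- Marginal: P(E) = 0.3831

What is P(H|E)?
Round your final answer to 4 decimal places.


Using Bayes' theorem:

P(H|E) = P(E|H) × P(H) / P(E)
       = 0.7375 × 0.4750 / 0.3831
       = 0.35031250 / 0.3831
       = 0.9144

The evidence strengthens our belief in H.
Prior: 0.4750 → Posterior: 0.9144


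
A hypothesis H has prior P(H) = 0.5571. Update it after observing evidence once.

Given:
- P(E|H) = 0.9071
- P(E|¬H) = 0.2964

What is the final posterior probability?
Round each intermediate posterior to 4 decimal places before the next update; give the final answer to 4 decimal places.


Sequential Bayesian updating:

Initial prior: P(H) = 0.5571

Update 1:
  P(E) = 0.9071 × 0.5571 + 0.2964 × 0.4429 = 0.50534541 + 0.13127556 = 0.63662097
  P(H|E) = 0.50534541 / 0.63662097 = 0.7938

Final posterior: 0.7938


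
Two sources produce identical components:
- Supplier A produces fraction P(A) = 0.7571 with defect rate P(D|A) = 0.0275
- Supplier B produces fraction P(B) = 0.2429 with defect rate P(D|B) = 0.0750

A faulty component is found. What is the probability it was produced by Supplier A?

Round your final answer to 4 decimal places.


Let A = from Supplier A, D = faulty

Given:
- P(A) = 0.7571, P(B) = 0.2429
- P(D|A) = 0.0275, P(D|B) = 0.0750

Step 1: Find P(D)
P(D) = P(D|A)P(A) + P(D|B)P(B)
     = 0.0275 × 0.7571 + 0.0750 × 0.2429
     = 0.02082025 + 0.01821750
     = 0.03903775

Step 2: Apply Bayes' theorem
P(A|D) = P(D|A)P(A) / P(D)
       = 0.02082025 / 0.03903775
       = 0.5333


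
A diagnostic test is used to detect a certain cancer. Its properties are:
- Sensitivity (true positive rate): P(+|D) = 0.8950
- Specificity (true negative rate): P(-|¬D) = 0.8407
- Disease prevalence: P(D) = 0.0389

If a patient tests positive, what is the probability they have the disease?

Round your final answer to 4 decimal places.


Let D = has disease, + = positive test

Given:
- P(D) = 0.0389 (prevalence)
- P(+|D) = 0.8950 (sensitivity)
- P(-|¬D) = 0.8407 (specificity)
- P(+|¬D) = 0.1593 (false positive rate = 1 - specificity)

Step 1: Find P(+)
P(+) = P(+|D)P(D) + P(+|¬D)P(¬D)
     = 0.8950 × 0.0389 + 0.1593 × 0.9611
     = 0.03481550 + 0.15310323
     = 0.18791873

Step 2: Apply Bayes' theorem for P(D|+)
P(D|+) = P(+|D)P(D) / P(+)
       = 0.03481550 / 0.18791873
       = 0.1853


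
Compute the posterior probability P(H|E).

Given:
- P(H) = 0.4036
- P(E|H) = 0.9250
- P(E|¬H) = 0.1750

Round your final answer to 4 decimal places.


Bayes' theorem: P(H|E) = P(E|H) × P(H) / P(E)

Step 1: Calculate P(E) using law of total probability
P(E) = P(E|H)P(H) + P(E|¬H)P(¬H)
     = 0.9250 × 0.4036 + 0.1750 × 0.5964
     = 0.37333000 + 0.10437000
     = 0.47770000

Step 2: Apply Bayes' theorem
P(H|E) = P(E|H) × P(H) / P(E)
       = 0.37333000 / 0.47770000
       = 0.7815


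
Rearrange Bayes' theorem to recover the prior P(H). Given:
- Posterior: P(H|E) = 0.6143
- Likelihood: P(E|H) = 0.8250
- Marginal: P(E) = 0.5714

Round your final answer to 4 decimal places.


From Bayes' theorem: P(H|E) = P(E|H) × P(H) / P(E)

Rearranging for P(H):
P(H) = P(H|E) × P(E) / P(E|H)
     = 0.6143 × 0.5714 / 0.8250
     = 0.35101102 / 0.8250
     = 0.4255


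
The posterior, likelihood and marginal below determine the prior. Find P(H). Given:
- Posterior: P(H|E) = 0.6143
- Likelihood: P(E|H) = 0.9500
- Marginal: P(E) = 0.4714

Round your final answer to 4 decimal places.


From Bayes' theorem: P(H|E) = P(E|H) × P(H) / P(E)

Rearranging for P(H):
P(H) = P(H|E) × P(E) / P(E|H)
     = 0.6143 × 0.4714 / 0.9500
     = 0.28958102 / 0.9500
     = 0.3048


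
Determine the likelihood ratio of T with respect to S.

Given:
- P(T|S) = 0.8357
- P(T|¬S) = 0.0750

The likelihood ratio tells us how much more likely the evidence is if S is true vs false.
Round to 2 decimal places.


Likelihood Ratio (LR) = P(T|S) / P(T|¬S)

LR = 0.8357 / 0.0750
   = 11.14

The evidence is 11.14 times more likely if S is true than if S is false.
Since LR > 1, the evidence supports S over ¬S.


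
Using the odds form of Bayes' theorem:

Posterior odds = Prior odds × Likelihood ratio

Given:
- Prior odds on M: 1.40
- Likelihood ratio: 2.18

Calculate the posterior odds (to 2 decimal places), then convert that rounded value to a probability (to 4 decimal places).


Step 1: Calculate posterior odds
Posterior odds = Prior odds × LR
               = 1.40 × 2.18
               = 3.05

Step 2: Convert to probability
P(M|E) = Posterior odds / (1 + Posterior odds)
       = 3.05 / (1 + 3.05)
       = 3.05 / 4.05
       = 0.7531

The evidence increased P(M) from 0.5833 to 0.7531.


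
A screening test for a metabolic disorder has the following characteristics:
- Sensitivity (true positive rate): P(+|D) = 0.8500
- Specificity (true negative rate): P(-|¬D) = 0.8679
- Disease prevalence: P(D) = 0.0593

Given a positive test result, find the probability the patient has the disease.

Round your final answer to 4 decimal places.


Let D = has disease, + = positive test

Given:
- P(D) = 0.0593 (prevalence)
- P(+|D) = 0.8500 (sensitivity)
- P(-|¬D) = 0.8679 (specificity)
- P(+|¬D) = 0.1321 (false positive rate = 1 - specificity)

Step 1: Find P(+)
P(+) = P(+|D)P(D) + P(+|¬D)P(¬D)
     = 0.8500 × 0.0593 + 0.1321 × 0.9407
     = 0.05040500 + 0.12426647
     = 0.17467147

Step 2: Apply Bayes' theorem for P(D|+)
P(D|+) = P(+|D)P(D) / P(+)
       = 0.05040500 / 0.17467147
       = 0.2886
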